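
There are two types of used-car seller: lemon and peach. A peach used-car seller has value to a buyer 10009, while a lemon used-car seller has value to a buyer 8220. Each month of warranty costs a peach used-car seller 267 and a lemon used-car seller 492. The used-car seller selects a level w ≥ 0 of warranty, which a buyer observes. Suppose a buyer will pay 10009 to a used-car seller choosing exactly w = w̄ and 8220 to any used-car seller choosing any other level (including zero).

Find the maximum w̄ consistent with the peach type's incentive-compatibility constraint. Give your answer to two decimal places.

Choosing w̄ yields the peach type 10009 − 267·w̄; choosing zero yields 8220.
The peach type is indifferent at 10009 − 267·w̄ = 8220, i.e. w̄ = (10009 − 8220) / 267 ≈ 6.70.
For any w̄ above 6.70 the peach type would rather pool at zero, so separation collapses.

6.70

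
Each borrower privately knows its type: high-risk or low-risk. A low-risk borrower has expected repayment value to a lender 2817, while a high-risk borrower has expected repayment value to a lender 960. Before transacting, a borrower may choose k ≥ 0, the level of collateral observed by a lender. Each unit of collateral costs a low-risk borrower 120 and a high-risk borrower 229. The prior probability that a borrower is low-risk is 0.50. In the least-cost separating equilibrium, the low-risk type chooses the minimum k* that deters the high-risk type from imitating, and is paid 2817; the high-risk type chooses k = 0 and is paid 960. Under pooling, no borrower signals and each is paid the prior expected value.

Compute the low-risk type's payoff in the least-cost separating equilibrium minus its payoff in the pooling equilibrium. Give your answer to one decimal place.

Least-cost separating signal: k* solves 960 = 2817 − 229·k*, so k* = (2817 − 960)/229 ≈ 8.1092.
Low-risk type's separating payoff: 2817 − 120 × k* = 2817 − 120 × (2817 − 960)/229 = 2817 − 222840/229 ≈ 1843.900.
Pooling payoff: 0.50 × 2817 + 0.50 × 960 = 1888.5.
Difference: 1843.900 − 1888.5 = -44.6.
The low-risk type would prefer the pooling outcome.

-44.6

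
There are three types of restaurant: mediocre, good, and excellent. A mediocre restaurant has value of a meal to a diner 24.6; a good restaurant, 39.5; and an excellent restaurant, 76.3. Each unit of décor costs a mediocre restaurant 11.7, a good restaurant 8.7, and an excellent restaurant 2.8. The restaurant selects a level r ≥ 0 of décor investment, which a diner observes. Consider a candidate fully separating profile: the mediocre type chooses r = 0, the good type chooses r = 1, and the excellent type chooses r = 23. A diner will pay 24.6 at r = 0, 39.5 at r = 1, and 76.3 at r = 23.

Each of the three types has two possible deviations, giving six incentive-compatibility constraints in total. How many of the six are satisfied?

3

Good (own payoff 39.5 − 8.7×1 = 30.8): to r=0 gives 24.6 → no gain ✓; to r=23 gives 76.3 − 8.7×23 = -123.8 → no gain ✓.
Excellent (own payoff 76.3 − 2.8×23 = 11.9): to r=0 gives 24.6 → profitable ✗; to r=1 gives 39.5 − 2.8×1 = 36.7 → profitable ✗.
Mediocre (own payoff 24.6): to r=1 gives 39.5 − 11.7×1 = 27.8 → profitable ✗; to r=23 gives 76.3 − 11.7×23 = -192.8 → no gain ✓.
3 of the 6 constraints hold; not an equilibrium.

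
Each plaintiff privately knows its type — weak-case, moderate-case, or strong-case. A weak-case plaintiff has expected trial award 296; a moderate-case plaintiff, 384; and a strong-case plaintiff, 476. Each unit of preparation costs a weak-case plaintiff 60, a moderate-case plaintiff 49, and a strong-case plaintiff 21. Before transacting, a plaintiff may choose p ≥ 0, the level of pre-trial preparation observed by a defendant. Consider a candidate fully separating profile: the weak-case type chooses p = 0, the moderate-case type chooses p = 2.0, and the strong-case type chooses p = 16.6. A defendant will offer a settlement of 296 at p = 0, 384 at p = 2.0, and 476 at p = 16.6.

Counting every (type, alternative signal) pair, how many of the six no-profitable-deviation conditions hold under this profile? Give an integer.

3

Moderate-case (own payoff 384 − 49×2.0 = 286): to p=0 gives 296 → profitable ✗; to p=16.6 gives 476 − 49×16.6 = -337.4 → no gain ✓.
Weak-case (own payoff 296): to p=2.0 gives 384 − 60×2.0 = 264 → no gain ✓; to p=16.6 gives 476 − 60×16.6 = -520 → no gain ✓.
Strong-case (own payoff 476 − 21×16.6 = 127.4): to p=0 gives 296 → profitable ✗; to p=2.0 gives 384 − 21×2.0 = 342 → profitable ✗.
3 of the 6 constraints hold; not an equilibrium.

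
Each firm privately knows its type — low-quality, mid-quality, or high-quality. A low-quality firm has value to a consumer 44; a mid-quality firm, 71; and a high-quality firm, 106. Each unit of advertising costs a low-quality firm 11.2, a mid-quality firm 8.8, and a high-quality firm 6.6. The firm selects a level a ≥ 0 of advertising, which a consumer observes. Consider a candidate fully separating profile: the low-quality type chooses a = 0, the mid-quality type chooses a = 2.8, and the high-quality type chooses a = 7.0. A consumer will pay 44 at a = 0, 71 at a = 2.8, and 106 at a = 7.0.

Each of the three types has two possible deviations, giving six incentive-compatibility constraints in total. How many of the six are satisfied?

6

Mid-quality (own payoff 71 − 8.8×2.8 = 46.36): to a=0 gives 44 → no gain ✓; to a=7.0 gives 106 − 8.8×7.0 = 44.4 → no gain ✓.
High-quality (own payoff 106 − 6.6×7.0 = 59.8): to a=0 gives 44 → no gain ✓; to a=2.8 gives 71 − 6.6×2.8 = 52.52 → no gain ✓.
Low-quality (own payoff 44): to a=2.8 gives 71 − 11.2×2.8 = 39.64 → no gain ✓; to a=7.0 gives 106 − 11.2×7.0 = 27.6 → no gain ✓.
6 of the 6 constraints hold; this profile is a separating equilibrium.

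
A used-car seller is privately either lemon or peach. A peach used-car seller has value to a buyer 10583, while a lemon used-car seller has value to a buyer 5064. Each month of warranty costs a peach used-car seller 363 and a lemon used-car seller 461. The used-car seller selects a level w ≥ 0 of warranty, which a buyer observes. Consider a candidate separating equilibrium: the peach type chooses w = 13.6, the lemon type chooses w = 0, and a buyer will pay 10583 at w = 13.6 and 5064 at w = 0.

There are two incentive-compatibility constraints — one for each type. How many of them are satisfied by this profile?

Peach type: signal → 10583 − 363 × 13.6 = 5646.2; deviate to 0 → 5064. IC holds (5646.2 ≥ 5064).
Lemon type: stay at 0 → 5064; mimic → 10583 − 461 × 13.6 = 4313.4. IC holds (5064 ≥ 4313.4).
2 of 2 constraints hold, so this is a separating equilibrium.

2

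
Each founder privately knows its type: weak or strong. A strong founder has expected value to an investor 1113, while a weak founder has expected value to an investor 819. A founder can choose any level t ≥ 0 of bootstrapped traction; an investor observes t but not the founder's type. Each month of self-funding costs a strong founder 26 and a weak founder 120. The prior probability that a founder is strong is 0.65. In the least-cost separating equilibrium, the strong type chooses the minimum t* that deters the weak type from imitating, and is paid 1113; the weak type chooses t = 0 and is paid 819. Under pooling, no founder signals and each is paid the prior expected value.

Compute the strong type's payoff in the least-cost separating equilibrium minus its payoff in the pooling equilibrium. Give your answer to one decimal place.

Least-cost separating signal: t* solves 819 = 1113 − 120·t*, so t* = (1113 − 819)/120 = 2.45.
Strong type's separating payoff: 1113 − 26 × t* = 1113 − 26 × (1113 − 819)/120 = 1113 − 7644/120 = 1049.3.
Pooling payoff: 0.65 × 1113 + 0.35 × 819 = 1010.1.
Difference: 1049.3 − 1010.1 = 39.2.
The strong type prefers to separate.

39.2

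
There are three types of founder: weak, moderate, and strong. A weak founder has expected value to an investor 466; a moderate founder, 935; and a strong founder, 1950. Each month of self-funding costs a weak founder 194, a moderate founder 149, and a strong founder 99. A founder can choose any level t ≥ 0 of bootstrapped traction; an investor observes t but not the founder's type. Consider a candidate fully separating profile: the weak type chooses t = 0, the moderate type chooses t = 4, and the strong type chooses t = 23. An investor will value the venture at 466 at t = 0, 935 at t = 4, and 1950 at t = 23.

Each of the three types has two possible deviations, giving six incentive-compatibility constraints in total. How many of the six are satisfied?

3

Moderate (own payoff 935 − 149×4 = 339): to t=0 gives 466 → profitable ✗; to t=23 gives 1950 − 149×23 = -1477 → no gain ✓.
Weak (own payoff 466): to t=4 gives 935 − 194×4 = 159 → no gain ✓; to t=23 gives 1950 − 194×23 = -2512 → no gain ✓.
Strong (own payoff 1950 − 99×23 = -327): to t=0 gives 466 → profitable ✗; to t=4 gives 935 − 99×4 = 539 → profitable ✗.
3 of the 6 constraints hold; not an equilibrium.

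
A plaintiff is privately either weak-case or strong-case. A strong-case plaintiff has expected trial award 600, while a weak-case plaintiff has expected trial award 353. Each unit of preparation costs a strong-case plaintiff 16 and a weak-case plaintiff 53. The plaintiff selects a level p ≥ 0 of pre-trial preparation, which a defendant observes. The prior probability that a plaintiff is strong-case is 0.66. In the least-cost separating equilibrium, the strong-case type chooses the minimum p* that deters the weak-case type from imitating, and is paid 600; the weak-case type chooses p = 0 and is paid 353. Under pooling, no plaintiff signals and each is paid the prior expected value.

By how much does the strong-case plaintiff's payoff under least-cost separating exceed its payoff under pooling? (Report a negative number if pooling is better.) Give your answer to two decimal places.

9.41

Least-cost separating signal: p* solves 353 = 600 − 53·p*, so p* = (600 − 353)/53 ≈ 4.6604.
Strong-case type's separating payoff: 600 − 16 × p* = 600 − 16 × (600 − 353)/53 = 600 − 3952/53 ≈ 525.4340.
Pooling payoff: 0.66 × 600 + 0.34 × 353 = 516.02.
Difference: 525.4340 − 516.02 = 9.414, i.e. 9.41 to two decimal places.
The strong-case type prefers to separate.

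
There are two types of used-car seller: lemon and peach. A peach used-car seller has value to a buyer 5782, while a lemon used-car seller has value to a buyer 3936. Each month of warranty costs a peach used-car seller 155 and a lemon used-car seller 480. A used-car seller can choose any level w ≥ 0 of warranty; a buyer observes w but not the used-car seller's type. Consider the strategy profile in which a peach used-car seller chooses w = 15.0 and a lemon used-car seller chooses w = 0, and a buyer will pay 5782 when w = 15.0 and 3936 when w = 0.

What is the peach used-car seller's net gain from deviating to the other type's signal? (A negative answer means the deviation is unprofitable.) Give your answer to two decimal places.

Playing w = 15.0 the peach used-car seller receives 5782 − 155 × 15.0 = 3457.
Deviating to w = 0 yields 3936 instead.
Gain from deviating: 3936 − 3457 = 479.00.
The gain is positive, so the peach type's incentive-compatibility constraint is violated — this profile is not a separating equilibrium.

479.00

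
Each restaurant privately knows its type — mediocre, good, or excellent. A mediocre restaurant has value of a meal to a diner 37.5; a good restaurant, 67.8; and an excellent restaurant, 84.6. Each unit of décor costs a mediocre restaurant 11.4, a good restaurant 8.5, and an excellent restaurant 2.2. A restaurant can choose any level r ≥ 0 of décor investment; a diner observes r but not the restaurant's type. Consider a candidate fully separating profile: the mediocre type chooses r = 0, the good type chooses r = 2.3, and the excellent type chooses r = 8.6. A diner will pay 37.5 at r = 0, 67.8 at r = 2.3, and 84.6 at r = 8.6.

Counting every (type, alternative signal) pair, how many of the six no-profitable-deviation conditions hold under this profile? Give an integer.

Mediocre (own payoff 37.5): to r=2.3 gives 67.8 − 11.4×2.3 = 41.58 → profitable ✗; to r=8.6 gives 84.6 − 11.4×8.6 = -13.44 → no gain ✓.
Good (own payoff 67.8 − 8.5×2.3 = 48.25): to r=0 gives 37.5 → no gain ✓; to r=8.6 gives 84.6 − 8.5×8.6 = 11.5 → no gain ✓.
Excellent (own payoff 84.6 − 2.2×8.6 = 65.68): to r=0 gives 37.5 → no gain ✓; to r=2.3 gives 67.8 − 2.2×2.3 = 62.74 → no gain ✓.
5 of the 6 constraints hold; not an equilibrium.

5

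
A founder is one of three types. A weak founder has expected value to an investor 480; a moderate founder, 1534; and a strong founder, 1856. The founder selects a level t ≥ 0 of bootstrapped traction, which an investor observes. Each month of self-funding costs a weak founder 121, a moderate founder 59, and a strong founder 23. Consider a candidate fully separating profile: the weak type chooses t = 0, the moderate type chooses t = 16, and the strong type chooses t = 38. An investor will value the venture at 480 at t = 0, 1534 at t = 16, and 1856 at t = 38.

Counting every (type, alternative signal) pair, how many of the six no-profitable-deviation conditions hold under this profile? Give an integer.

Weak (own payoff 480): to t=16 gives 1534 − 121×16 = -402 → no gain ✓; to t=38 gives 1856 − 121×38 = -2742 → no gain ✓.
Moderate (own payoff 1534 − 59×16 = 590): to t=0 gives 480 → no gain ✓; to t=38 gives 1856 − 59×38 = -386 → no gain ✓.
Strong (own payoff 1856 − 23×38 = 982): to t=0 gives 480 → no gain ✓; to t=16 gives 1534 − 23×16 = 1166 → profitable ✗.
5 of the 6 constraints hold; not an equilibrium.

5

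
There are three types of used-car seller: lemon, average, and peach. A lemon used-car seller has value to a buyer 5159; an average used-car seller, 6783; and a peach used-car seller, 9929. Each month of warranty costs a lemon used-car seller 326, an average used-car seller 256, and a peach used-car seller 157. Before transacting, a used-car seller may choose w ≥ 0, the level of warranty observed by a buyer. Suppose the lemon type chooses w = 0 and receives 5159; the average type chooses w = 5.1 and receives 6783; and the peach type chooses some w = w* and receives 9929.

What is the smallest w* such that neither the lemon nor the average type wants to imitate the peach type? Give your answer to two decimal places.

17.39

Lemon type (on-path payoff 5159) won't mimic when 5159 ≥ 9929 − 326·w*, i.e. w* ≥ 14.63.
Average type (on-path payoff 6783 − 256×5.1 = 5477.4) won't mimic when 5477.4 ≥ 9929 − 256·w*, i.e. w* ≥ 17.39.
Both must hold, so w* = max(14.63, 17.39) = 17.39. The average type's constraint binds.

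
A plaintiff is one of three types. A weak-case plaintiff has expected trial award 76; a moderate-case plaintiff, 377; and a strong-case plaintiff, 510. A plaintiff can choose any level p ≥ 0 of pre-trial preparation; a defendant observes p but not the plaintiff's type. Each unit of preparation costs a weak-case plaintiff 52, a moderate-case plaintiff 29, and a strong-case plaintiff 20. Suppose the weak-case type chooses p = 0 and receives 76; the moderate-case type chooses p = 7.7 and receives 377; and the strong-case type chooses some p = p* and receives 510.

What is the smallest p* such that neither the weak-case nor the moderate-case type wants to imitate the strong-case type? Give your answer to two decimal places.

Moderate-case type (on-path payoff 377 − 29×7.7 = 153.7) won't mimic when 153.7 ≥ 510 − 29·p*, i.e. p* ≥ 12.29.
Weak-case type (on-path payoff 76) won't mimic when 76 ≥ 510 − 52·p*, i.e. p* ≥ 8.35.
Both must hold, so p* = max(8.35, 12.29) = 12.29. The moderate-case type's constraint binds.

12.29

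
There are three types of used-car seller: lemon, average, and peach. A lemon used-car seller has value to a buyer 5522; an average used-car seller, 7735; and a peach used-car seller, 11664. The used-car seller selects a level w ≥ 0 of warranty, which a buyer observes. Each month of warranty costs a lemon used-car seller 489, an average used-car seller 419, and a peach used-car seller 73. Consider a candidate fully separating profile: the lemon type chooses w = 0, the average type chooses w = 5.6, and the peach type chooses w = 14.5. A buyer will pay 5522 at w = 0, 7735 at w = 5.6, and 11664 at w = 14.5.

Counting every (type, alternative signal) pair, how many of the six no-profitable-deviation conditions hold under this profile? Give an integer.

4

Average (own payoff 7735 − 419×5.6 = 5388.6): to w=0 gives 5522 → profitable ✗; to w=14.5 gives 11664 − 419×14.5 = 5588.5 → profitable ✗.
Lemon (own payoff 5522): to w=5.6 gives 7735 − 489×5.6 = 4996.6 → no gain ✓; to w=14.5 gives 11664 − 489×14.5 = 4573.5 → no gain ✓.
Peach (own payoff 11664 − 73×14.5 = 10605.5): to w=0 gives 5522 → no gain ✓; to w=5.6 gives 7735 − 73×5.6 = 7326.2 → no gain ✓.
4 of the 6 constraints hold; not an equilibrium.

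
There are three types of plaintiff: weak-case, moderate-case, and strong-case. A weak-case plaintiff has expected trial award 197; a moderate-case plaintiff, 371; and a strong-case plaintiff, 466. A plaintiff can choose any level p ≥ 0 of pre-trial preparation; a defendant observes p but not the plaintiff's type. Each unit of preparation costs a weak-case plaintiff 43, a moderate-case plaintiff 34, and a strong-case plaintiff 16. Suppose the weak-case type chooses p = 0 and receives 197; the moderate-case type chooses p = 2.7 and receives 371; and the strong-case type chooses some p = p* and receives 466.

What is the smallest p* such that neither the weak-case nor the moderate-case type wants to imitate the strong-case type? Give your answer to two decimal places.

Moderate-case type (on-path payoff 371 − 34×2.7 = 279.2) won't mimic when 279.2 ≥ 466 − 34·p*, i.e. p* ≥ 5.49.
Weak-case type (on-path payoff 197) won't mimic when 197 ≥ 466 − 43·p*, i.e. p* ≥ 6.26.
Both must hold, so p* = max(6.26, 5.49) = 6.26. The weak-case type's constraint binds.

6.26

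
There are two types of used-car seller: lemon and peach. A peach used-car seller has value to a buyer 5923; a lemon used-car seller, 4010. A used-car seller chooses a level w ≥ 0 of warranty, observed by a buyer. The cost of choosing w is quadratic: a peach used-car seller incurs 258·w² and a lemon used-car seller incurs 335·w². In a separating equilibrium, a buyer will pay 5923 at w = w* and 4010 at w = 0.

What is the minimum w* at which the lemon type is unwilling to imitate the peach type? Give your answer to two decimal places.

The lemon type at w = 0 receives 4010; imitating at w* yields 5923 − 335·w*².
Indifference: 4010 = 5923 − 335·w*², so w*² = (5923 − 4010) / 335 ≈ 5.7104.
w* = √5.7104 ≈ 2.39.

2.39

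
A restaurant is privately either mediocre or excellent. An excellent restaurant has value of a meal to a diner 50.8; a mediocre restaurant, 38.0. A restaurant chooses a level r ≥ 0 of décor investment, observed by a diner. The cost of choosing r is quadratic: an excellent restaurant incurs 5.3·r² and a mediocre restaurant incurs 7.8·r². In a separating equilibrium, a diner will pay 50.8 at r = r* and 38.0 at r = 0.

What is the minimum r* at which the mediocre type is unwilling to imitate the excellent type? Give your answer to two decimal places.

The mediocre type at r = 0 receives 38.0; imitating at r* yields 50.8 − 7.8·r*².
Indifference: 38.0 = 50.8 − 7.8·r*², so r*² = (50.8 − 38.0) / 7.8 ≈ 1.6410.
r* = √1.6410 ≈ 1.28.

1.28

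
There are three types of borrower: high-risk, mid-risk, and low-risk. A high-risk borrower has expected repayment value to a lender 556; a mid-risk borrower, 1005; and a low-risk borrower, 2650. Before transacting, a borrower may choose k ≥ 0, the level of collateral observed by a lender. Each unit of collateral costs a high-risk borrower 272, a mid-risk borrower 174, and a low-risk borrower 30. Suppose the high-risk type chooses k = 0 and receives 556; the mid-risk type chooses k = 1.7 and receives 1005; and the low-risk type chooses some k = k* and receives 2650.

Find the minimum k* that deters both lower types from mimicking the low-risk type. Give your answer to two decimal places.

11.15

Mid-risk type (on-path payoff 1005 − 174×1.7 = 709.2) won't mimic when 709.2 ≥ 2650 − 174·k*, i.e. k* ≥ 11.15.
High-risk type (on-path payoff 556) won't mimic when 556 ≥ 2650 − 272·k*, i.e. k* ≥ 7.70.
Both must hold, so k* = max(7.70, 11.15) = 11.15. The mid-risk type's constraint binds.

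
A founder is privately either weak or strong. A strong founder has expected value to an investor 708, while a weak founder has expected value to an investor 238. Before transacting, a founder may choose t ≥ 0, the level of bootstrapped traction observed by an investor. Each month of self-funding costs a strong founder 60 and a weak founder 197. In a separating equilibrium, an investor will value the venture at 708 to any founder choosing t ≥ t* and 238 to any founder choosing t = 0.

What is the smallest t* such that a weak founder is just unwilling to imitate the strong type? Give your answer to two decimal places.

2.39

A weak founder choosing t = 0 receives 238.
Imitating at t* instead would pay 708 at cost 197·t*, netting 708 − 197·t*.
Indifference: 238 = 708 − 197·t*, so t* = (708 − 238) / 197 ≈ 2.39.
This is the weak type's binding incentive-compatibility constraint; any t ≥ 2.39 sustains separation on that side.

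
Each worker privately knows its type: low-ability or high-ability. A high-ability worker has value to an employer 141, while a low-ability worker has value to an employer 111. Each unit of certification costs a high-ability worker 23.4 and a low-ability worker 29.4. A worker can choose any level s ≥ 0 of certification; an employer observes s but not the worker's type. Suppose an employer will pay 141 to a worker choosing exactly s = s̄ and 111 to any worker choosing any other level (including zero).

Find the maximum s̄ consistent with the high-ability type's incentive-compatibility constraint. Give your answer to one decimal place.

Choosing s̄ yields the high-ability type 141 − 23.4·s̄; choosing zero yields 111.
The high-ability type is indifferent at 141 − 23.4·s̄ = 111, i.e. s̄ = (141 − 111) / 23.4 ≈ 1.3.
For any s̄ above 1.3 the high-ability type would rather pool at zero, so separation collapses.

1.3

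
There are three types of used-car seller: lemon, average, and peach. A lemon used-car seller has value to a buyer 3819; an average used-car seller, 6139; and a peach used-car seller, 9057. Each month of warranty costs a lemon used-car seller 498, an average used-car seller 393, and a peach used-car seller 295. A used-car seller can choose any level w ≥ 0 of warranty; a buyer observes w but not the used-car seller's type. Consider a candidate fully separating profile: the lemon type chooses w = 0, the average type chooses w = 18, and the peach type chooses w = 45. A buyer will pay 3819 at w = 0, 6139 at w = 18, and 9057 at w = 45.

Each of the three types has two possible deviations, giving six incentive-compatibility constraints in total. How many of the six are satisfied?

Peach (own payoff 9057 − 295×45 = -4218): to w=0 gives 3819 → profitable ✗; to w=18 gives 6139 − 295×18 = 829 → profitable ✗.
Average (own payoff 6139 − 393×18 = -935): to w=0 gives 3819 → profitable ✗; to w=45 gives 9057 − 393×45 = -8628 → no gain ✓.
Lemon (own payoff 3819): to w=18 gives 6139 − 498×18 = -2825 → no gain ✓; to w=45 gives 9057 − 498×45 = -13353 → no gain ✓.
3 of the 6 constraints hold; not an equilibrium.

3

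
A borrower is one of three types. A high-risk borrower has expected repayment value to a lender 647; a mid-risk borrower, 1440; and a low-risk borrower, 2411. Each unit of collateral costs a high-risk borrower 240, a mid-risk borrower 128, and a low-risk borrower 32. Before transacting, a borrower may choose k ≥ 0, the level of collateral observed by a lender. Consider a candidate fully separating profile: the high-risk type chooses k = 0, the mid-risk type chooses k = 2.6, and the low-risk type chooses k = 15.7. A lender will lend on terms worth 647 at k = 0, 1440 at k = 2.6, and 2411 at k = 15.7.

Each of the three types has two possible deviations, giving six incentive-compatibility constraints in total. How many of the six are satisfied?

Mid-risk (own payoff 1440 − 128×2.6 = 1107.2): to k=0 gives 647 → no gain ✓; to k=15.7 gives 2411 − 128×15.7 = 401.4 → no gain ✓.
High-risk (own payoff 647): to k=2.6 gives 1440 − 240×2.6 = 816 → profitable ✗; to k=15.7 gives 2411 − 240×15.7 = -1357 → no gain ✓.
Low-risk (own payoff 2411 − 32×15.7 = 1908.6): to k=0 gives 647 → no gain ✓; to k=2.6 gives 1440 − 32×2.6 = 1356.8 → no gain ✓.
5 of the 6 constraints hold; not an equilibrium.

5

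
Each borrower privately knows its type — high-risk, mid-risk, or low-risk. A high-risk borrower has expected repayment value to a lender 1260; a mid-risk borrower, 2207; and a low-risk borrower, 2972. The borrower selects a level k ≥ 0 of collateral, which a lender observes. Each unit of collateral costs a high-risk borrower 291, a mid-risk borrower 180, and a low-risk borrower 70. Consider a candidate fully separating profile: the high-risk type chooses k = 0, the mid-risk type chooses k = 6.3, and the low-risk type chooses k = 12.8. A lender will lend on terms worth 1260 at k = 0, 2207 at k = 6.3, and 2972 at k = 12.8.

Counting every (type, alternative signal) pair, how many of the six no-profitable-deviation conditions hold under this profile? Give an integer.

5

High-risk (own payoff 1260): to k=6.3 gives 2207 − 291×6.3 = 373.7 → no gain ✓; to k=12.8 gives 2972 − 291×12.8 = -752.8 → no gain ✓.
Low-risk (own payoff 2972 − 70×12.8 = 2076): to k=0 gives 1260 → no gain ✓; to k=6.3 gives 2207 − 70×6.3 = 1766 → no gain ✓.
Mid-risk (own payoff 2207 − 180×6.3 = 1073): to k=0 gives 1260 → profitable ✗; to k=12.8 gives 2972 − 180×12.8 = 668 → no gain ✓.
5 of the 6 constraints hold; not an equilibrium.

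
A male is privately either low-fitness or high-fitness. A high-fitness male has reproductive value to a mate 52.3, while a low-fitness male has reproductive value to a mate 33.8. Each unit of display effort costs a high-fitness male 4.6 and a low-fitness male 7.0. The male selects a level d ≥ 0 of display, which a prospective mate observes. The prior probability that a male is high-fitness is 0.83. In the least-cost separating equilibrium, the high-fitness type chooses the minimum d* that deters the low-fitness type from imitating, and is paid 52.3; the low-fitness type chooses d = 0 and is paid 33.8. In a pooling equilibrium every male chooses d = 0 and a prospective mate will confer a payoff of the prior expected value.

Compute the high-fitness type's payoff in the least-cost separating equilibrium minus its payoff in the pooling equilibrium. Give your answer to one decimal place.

Least-cost separating signal: d* solves 33.8 = 52.3 − 7.0·d*, so d* = (52.3 − 33.8)/7.0 ≈ 2.6429.
High-fitness type's separating payoff: 52.3 − 4.6 × d* = 52.3 − 4.6 × (52.3 − 33.8)/7.0 = 52.3 − 85.1/7.0 ≈ 40.143.
Pooling payoff: 0.83 × 52.3 + 0.17 × 33.8 = 49.155.
Difference: 40.143 − 49.155 = -9.012, i.e. -9.0 to one decimal place.
The high-fitness type would prefer the pooling outcome.

-9.0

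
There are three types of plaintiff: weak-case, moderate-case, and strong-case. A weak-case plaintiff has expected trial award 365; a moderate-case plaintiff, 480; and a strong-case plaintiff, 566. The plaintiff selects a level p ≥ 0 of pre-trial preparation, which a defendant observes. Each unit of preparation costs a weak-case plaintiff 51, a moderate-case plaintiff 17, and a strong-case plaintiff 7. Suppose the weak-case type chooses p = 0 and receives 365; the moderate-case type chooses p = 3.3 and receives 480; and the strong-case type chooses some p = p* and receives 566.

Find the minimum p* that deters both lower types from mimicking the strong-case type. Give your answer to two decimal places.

Moderate-case type (on-path payoff 480 − 17×3.3 = 423.9) won't mimic when 423.9 ≥ 566 − 17·p*, i.e. p* ≥ 8.36.
Weak-case type (on-path payoff 365) won't mimic when 365 ≥ 566 − 51·p*, i.e. p* ≥ 3.94.
Both must hold, so p* = max(3.94, 8.36) = 8.36. The moderate-case type's constraint binds.

8.36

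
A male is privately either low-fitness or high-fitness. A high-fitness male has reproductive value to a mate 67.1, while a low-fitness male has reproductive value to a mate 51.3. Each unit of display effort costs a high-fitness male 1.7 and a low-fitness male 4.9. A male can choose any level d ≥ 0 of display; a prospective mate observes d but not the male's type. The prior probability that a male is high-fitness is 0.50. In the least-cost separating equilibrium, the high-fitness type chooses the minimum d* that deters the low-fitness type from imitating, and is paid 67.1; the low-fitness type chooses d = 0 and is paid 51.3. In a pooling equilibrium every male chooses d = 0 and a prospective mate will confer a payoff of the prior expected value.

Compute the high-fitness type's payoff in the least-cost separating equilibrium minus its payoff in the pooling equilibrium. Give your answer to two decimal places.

Least-cost separating signal: d* solves 51.3 = 67.1 − 4.9·d*, so d* = (67.1 − 51.3)/4.9 ≈ 3.2245.
High-fitness type's separating payoff: 67.1 − 1.7 × d* = 67.1 − 1.7 × (67.1 − 51.3)/4.9 = 67.1 − 26.86/4.9 ≈ 61.6184.
Pooling payoff: 0.50 × 67.1 + 0.50 × 51.3 = 59.2.
Difference: 61.6184 − 59.2 = 2.4184, i.e. 2.42 to two decimal places.
The high-fitness type prefers to separate.

2.42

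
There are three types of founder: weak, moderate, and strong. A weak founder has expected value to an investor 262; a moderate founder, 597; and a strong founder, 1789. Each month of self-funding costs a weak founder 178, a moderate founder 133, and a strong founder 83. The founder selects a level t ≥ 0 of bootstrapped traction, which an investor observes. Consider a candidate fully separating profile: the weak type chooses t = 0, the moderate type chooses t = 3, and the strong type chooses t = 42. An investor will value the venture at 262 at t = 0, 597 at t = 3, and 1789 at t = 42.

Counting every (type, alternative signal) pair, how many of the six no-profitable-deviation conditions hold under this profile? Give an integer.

3

Strong (own payoff 1789 − 83×42 = -1697): to t=0 gives 262 → profitable ✗; to t=3 gives 597 − 83×3 = 348 → profitable ✗.
Moderate (own payoff 597 − 133×3 = 198): to t=0 gives 262 → profitable ✗; to t=42 gives 1789 − 133×42 = -3797 → no gain ✓.
Weak (own payoff 262): to t=3 gives 597 − 178×3 = 63 → no gain ✓; to t=42 gives 1789 − 178×42 = -5687 → no gain ✓.
3 of the 6 constraints hold; not an equilibrium.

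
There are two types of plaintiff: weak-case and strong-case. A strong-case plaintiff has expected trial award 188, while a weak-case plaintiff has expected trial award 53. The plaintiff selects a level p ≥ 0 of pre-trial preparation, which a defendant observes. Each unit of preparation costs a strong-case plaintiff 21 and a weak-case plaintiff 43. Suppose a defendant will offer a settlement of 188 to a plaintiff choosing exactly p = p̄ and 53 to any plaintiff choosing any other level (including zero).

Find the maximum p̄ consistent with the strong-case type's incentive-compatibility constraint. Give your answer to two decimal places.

6.43

Choosing p̄ yields the strong-case type 188 − 21·p̄; choosing zero yields 53.
The strong-case type is indifferent at 188 − 21·p̄ = 53, i.e. p̄ = (188 − 53) / 21 ≈ 6.43.
For any p̄ above 6.43 the strong-case type would rather pool at zero, so separation collapses.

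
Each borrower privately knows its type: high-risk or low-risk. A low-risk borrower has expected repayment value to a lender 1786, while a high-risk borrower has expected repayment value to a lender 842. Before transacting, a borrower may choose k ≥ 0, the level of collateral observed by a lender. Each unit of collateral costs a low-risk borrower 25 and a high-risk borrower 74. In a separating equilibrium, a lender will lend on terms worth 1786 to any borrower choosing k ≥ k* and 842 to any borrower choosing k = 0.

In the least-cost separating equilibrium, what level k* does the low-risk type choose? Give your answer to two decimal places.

A high-risk borrower choosing k = 0 receives 842.
Imitating at k* instead would pay 1786 at cost 74·k*, netting 1786 − 74·k*.
Indifference: 842 = 1786 − 74·k*, so k* = (1786 − 842) / 74 ≈ 12.76.
This is the high-risk type's binding incentive-compatibility constraint; any k ≥ 12.76 sustains separation on that side.

12.76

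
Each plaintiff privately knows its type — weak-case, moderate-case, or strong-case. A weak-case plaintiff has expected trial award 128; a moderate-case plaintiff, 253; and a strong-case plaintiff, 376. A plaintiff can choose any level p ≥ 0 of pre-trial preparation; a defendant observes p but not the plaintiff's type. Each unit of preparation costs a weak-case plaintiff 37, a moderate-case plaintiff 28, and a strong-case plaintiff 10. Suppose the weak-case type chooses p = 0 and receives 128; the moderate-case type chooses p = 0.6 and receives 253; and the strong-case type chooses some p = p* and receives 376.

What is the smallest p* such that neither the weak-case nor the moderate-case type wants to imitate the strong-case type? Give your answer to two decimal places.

6.70

Moderate-case type (on-path payoff 253 − 28×0.6 = 236.2) won't mimic when 236.2 ≥ 376 − 28·p*, i.e. p* ≥ 4.99.
Weak-case type (on-path payoff 128) won't mimic when 128 ≥ 376 − 37·p*, i.e. p* ≥ 6.70.
Both must hold, so p* = max(6.70, 4.99) = 6.70. The weak-case type's constraint binds.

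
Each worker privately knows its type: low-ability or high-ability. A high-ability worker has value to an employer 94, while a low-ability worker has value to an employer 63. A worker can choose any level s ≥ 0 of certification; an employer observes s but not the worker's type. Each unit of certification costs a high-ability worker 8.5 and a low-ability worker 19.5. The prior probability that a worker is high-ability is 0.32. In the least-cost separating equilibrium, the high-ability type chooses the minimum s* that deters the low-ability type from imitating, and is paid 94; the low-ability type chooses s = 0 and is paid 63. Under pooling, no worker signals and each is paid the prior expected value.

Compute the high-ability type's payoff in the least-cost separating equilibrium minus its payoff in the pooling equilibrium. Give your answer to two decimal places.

Least-cost separating signal: s* solves 63 = 94 − 19.5·s*, so s* = (94 − 63)/19.5 ≈ 1.5897.
High-ability type's separating payoff: 94 − 8.5 × s* = 94 − 8.5 × (94 − 63)/19.5 = 94 − 263.5/19.5 ≈ 80.4872.
Pooling payoff: 0.32 × 94 + 0.68 × 63 = 72.92.
Difference: 80.4872 − 72.92 = 7.5672, i.e. 7.57 to two decimal places.
The high-ability type prefers to separate.

7.57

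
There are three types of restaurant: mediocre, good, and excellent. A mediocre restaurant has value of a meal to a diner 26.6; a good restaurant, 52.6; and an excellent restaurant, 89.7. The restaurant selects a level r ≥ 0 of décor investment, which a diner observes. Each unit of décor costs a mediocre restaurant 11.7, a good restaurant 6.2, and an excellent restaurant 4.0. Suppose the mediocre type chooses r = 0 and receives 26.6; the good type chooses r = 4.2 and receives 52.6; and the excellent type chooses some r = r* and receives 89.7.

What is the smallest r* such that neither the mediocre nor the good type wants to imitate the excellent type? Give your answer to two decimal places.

Good type (on-path payoff 52.6 − 6.2×4.2 = 26.56) won't mimic when 26.56 ≥ 89.7 − 6.2·r*, i.e. r* ≥ 10.18.
Mediocre type (on-path payoff 26.6) won't mimic when 26.6 ≥ 89.7 − 11.7·r*, i.e. r* ≥ 5.39.
Both must hold, so r* = max(5.39, 10.18) = 10.18. The good type's constraint binds.

10.18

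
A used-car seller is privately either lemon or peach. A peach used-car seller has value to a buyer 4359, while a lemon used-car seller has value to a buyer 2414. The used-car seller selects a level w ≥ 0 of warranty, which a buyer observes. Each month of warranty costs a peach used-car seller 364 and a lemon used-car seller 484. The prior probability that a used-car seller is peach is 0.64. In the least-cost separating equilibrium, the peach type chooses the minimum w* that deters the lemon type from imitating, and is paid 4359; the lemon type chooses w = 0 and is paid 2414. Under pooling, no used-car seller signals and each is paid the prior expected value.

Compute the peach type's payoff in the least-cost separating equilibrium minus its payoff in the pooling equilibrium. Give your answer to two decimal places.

Least-cost separating signal: w* solves 2414 = 4359 − 484·w*, so w* = (4359 − 2414)/484 ≈ 4.0186.
Peach type's separating payoff: 4359 − 364 × w* = 4359 − 364 × (4359 − 2414)/484 = 4359 − 707980/484 ≈ 2896.2314.
Pooling payoff: 0.64 × 4359 + 0.36 × 2414 = 3658.8.
Difference: 2896.2314 − 3658.8 = -762.5686, i.e. -762.57 to two decimal places.
The peach type would prefer the pooling outcome.

-762.57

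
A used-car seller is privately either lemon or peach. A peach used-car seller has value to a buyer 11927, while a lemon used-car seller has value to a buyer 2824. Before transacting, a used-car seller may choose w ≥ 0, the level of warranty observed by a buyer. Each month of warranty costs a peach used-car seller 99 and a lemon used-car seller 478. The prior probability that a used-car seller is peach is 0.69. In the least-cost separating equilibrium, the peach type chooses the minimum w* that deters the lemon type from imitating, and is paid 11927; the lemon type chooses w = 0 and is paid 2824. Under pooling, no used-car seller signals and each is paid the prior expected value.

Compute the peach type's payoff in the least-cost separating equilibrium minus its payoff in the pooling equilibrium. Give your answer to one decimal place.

936.6

Least-cost separating signal: w* solves 2824 = 11927 − 478·w*, so w* = (11927 − 2824)/478 ≈ 19.0439.
Peach type's separating payoff: 11927 − 99 × w* = 11927 − 99 × (11927 − 2824)/478 = 11927 − 901197/478 ≈ 10041.651.
Pooling payoff: 0.69 × 11927 + 0.31 × 2824 = 9105.07.
Difference: 10041.651 − 9105.07 = 936.581, i.e. 936.6 to one decimal place.
The peach type prefers to separate.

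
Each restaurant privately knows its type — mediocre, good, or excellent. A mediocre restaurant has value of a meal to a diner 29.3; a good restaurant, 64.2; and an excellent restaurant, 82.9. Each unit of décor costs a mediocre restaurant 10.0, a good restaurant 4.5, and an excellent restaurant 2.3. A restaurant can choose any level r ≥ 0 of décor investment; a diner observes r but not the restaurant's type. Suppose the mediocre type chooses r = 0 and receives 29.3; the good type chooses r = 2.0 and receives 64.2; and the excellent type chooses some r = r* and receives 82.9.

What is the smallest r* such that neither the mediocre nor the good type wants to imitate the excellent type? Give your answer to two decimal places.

6.16

Good type (on-path payoff 64.2 − 4.5×2.0 = 55.2) won't mimic when 55.2 ≥ 82.9 − 4.5·r*, i.e. r* ≥ 6.16.
Mediocre type (on-path payoff 29.3) won't mimic when 29.3 ≥ 82.9 − 10.0·r*, i.e. r* ≥ 5.36.
Both must hold, so r* = max(5.36, 6.16) = 6.16. The good type's constraint binds.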